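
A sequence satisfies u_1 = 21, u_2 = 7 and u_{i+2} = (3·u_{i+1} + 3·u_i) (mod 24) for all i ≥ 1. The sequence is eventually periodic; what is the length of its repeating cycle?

6

Computing terms: u_1 = 21,  u_2 = 7,  u_3 = 12,  u_4 = 9,  u_5 = 15,  u_6 = 0,  u_7 = 21,  u_8 = 15,  u_9 = 12,  u_{10} = 9.
Since (u_9, u_{10}) = (u_3, u_4) = (12, 9) (two consecutive terms determine the rest), the sequence is eventually periodic: after a pre-period of length 2 it cycles with period 6.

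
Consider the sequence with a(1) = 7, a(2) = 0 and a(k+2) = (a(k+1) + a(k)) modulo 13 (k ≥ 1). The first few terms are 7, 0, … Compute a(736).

Listing terms: a(1) = 7; a(2) = 0; a(3) = 7; a(4) = 7; a(5) = 1; a(6) = 8; a(7) = 9; a(8) = 4; a(9) = 0; a(10) = 4; a(11) = 4; a(12) = 8; a(13) = 12; a(14) = 7; a(15) = 6; a(16) = 0; a(17) = 6; a(18) = 6; a(19) = 12; a(20) = 5; a(21) = 4; a(22) = 9; a(23) = 0; a(24) = 9; a(25) = 9; a(26) = 5; a(27) = 1; a(28) = 6; a(29) = 7; a(30) = 0.
Since (a(29), a(30)) = (a(1), a(2)) = (7, 0) (two consecutive terms determine the rest), the sequence is periodic with period 28.
So a(736) = a(1 + ((736-1) mod 28)) = a(8) = 4.

4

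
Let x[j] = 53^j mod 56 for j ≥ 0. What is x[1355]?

37

x[0] = 1,  x[1] = 53,  x[2] = 9,  x[3] = 29,  x[4] = 25,  x[5] = 37,  x[6] = 1.
Since x[6] = x[0] = 1, the sequence is periodic with period 6.
(1355 - 0) mod 6 = 5, so x[1355] = x[5] = 37.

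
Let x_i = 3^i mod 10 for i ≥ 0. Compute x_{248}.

We have x_0 = 1,  x_1 = 3,  x_2 = 9,  x_3 = 7,  x_4 = 1.
The sequence repeats with period 4.
(248 - 0) mod 4 = 0, so x_{248} = x_0 = 1.

1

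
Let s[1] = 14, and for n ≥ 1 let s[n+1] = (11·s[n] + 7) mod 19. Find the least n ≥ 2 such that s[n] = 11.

s[1] = 14; s[2] = 9; s[3] = 11; s[4] = 14.
The sequence repeats with period 3.
The value 11 first appears (with n ≥ 2) at s[3].

3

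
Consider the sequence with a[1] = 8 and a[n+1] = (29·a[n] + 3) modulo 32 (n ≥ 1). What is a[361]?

16

a[1] = 8, a[2] = 11, a[3] = 2, a[4] = 29, a[5] = 12, a[6] = 31, a[7] = 6, a[8] = 17, a[9] = 16, a[10] = 19, a[11] = 10, a[12] = 5, a[13] = 20, a[14] = 7, a[15] = 14, a[16] = 25, a[17] = 24, a[18] = 27, a[19] = 18, a[20] = 13, a[21] = 28, a[22] = 15, a[23] = 22, a[24] = 1, a[25] = 0, a[26] = 3, a[27] = 26, a[28] = 21, a[29] = 4, a[30] = 23, a[31] = 30, a[32] = 9, a[33] = 8.
The sequence repeats with period 32.
So a[361] = a[1 + ((361-1) mod 32)] = a[9] = 16.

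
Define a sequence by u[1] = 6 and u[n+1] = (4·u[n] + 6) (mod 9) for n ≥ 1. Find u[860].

Listing terms: u[1] = 6, u[2] = 3, u[3] = 0, u[4] = 6.
The sequence repeats with period 3.
So u[860] = u[1 + ((860-1) mod 3)] = u[2] = 3.

3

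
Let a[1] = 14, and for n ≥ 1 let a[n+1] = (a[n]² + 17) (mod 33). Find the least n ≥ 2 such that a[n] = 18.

12

Listing terms: a[1] = 14, a[2] = 15, a[3] = 11, a[4] = 6, a[5] = 20, a[6] = 21, a[7] = 29, a[8] = 0, a[9] = 17, a[10] = 9, a[11] = 32, a[12] = 18, a[13] = 11.
Since a[13] = a[3] = 11, the sequence is eventually periodic: after a pre-period of length 2 it cycles with period 10.
The value 18 first appears (with n ≥ 2) at a[12].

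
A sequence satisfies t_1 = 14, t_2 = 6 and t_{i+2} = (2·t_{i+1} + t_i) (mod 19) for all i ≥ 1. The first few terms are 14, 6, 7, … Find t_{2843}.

7

We have t_1 = 14, t_2 = 6, t_3 = 7, t_4 = 1, t_5 = 9, t_6 = 0, t_7 = 9, t_8 = 18, t_9 = 7, t_{10} = 13, t_{11} = 14, t_{12} = 3, t_{13} = 1, t_{14} = 5, t_{15} = 11, t_{16} = 8, t_{17} = 8, t_{18} = 5, t_{19} = 18, t_{20} = 3, t_{21} = 5, t_{22} = 13, t_{23} = 12, t_{24} = 18, t_{25} = 10, t_{26} = 0, t_{27} = 10, t_{28} = 1, t_{29} = 12, t_{30} = 6, t_{31} = 5, t_{32} = 16, t_{33} = 18, t_{34} = 14, t_{35} = 8, t_{36} = 11, t_{37} = 11, t_{38} = 14, t_{39} = 1, t_{40} = 16, t_{41} = 14, t_{42} = 6.
The sequence repeats with period 40.
(2843 - 1) mod 40 = 2, so t_{2843} = t_3 = 7.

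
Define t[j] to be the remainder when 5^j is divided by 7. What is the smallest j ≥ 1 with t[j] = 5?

Listing terms: t[0] = 1, t[1] = 5, t[2] = 4, t[3] = 6, t[4] = 2, t[5] = 3, t[6] = 1.
Since t[6] = t[0] = 1, the sequence is periodic with period 6.
The value 5 first appears (with j ≥ 1) at t[1].

1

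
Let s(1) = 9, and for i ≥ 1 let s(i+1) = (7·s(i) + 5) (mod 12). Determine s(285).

s(1) = 9, s(2) = 8, s(3) = 1, s(4) = 0, s(5) = 5, s(6) = 4, s(7) = 9.
The sequence repeats with period 6.
(285 - 1) mod 6 = 2, so s(285) = s(3) = 1.

1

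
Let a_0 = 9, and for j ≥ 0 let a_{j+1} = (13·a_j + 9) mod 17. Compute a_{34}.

15

a_0 = 9; a_1 = 7; a_2 = 15; a_3 = 0; a_4 = 9.
The sequence repeats with period 4.
(34 - 0) mod 4 = 2, so a_{34} = a_2 = 15.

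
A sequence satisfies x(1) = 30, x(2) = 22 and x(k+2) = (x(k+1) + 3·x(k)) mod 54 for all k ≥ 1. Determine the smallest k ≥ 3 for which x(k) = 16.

x(1) = 30, x(2) = 22, x(3) = 4, x(4) = 16, x(5) = 28, x(6) = 22, x(7) = 52, x(8) = 10, x(9) = 4, x(10) = 34, x(11) = 46, x(12) = 40, x(13) = 16, x(14) = 28.
Since (x(13), x(14)) = (x(4), x(5)) = (16, 28) (two consecutive terms determine the rest), the sequence is eventually periodic: after a pre-period of length 3 it cycles with period 9.
The value 16 first appears (with k ≥ 3) at x(4).

4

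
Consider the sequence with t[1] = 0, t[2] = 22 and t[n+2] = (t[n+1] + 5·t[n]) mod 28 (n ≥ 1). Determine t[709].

t[1] = 0; t[2] = 22; t[3] = 22; t[4] = 20; t[5] = 18; t[6] = 6; t[7] = 12; t[8] = 14; t[9] = 18; t[10] = 4; t[11] = 10; t[12] = 2; t[13] = 24; t[14] = 6; t[15] = 14; t[16] = 16; t[17] = 2; t[18] = 26; t[19] = 8; t[20] = 26; t[21] = 10; t[22] = 0; t[23] = 22.
Since (t[22], t[23]) = (t[1], t[2]) = (0, 22) (two consecutive terms determine the rest), the sequence is periodic with period 21.
(709 - 1) mod 21 = 15, so t[709] = t[16] = 16.

16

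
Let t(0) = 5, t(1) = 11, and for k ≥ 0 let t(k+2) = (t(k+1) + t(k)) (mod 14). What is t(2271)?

t(0) = 5; t(1) = 11; t(2) = 2; t(3) = 13; t(4) = 1; t(5) = 0; t(6) = 1; t(7) = 1; t(8) = 2; t(9) = 3; t(10) = 5; t(11) = 8; t(12) = 13; t(13) = 7; t(14) = 6; t(15) = 13; t(16) = 5; t(17) = 4; t(18) = 9; t(19) = 13; t(20) = 8; t(21) = 7; t(22) = 1; t(23) = 8; t(24) = 9; t(25) = 3; t(26) = 12; t(27) = 1; t(28) = 13; t(29) = 0; t(30) = 13; t(31) = 13; t(32) = 12; t(33) = 11; t(34) = 9; t(35) = 6; t(36) = 1; t(37) = 7; t(38) = 8; t(39) = 1; t(40) = 9; t(41) = 10; t(42) = 5; t(43) = 1; t(44) = 6; t(45) = 7; t(46) = 13; t(47) = 6; t(48) = 5; t(49) = 11.
The sequence repeats with period 48.
So t(2271) = t(0 + ((2271-0) mod 48)) = t(15) = 13.

13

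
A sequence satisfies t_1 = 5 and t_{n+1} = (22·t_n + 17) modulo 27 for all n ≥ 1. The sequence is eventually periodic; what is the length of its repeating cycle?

27

t_1 = 5; t_2 = 19; t_3 = 3; t_4 = 2; t_5 = 7; t_6 = 9; t_7 = 26; t_8 = 22; t_9 = 15; t_{10} = 23; t_{11} = 10; t_{12} = 21; t_{13} = 20; t_{14} = 25; t_{15} = 0; t_{16} = 17; t_{17} = 13; t_{18} = 6; t_{19} = 14; t_{20} = 1; t_{21} = 12; t_{22} = 11; t_{23} = 16; t_{24} = 18; t_{25} = 8; t_{26} = 4; t_{27} = 24; t_{28} = 5.
Since t_{28} = t_1 = 5, the sequence is periodic with period 27.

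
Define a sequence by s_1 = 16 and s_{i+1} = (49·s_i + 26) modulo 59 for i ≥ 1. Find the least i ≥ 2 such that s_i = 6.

14

Listing terms: s_1 = 16; s_2 = 43; s_3 = 9; s_4 = 54; s_5 = 17; s_6 = 33; s_7 = 50; s_8 = 57; s_9 = 46; s_{10} = 38; s_{11} = 0; s_{12} = 26; s_{13} = 2; s_{14} = 6; s_{15} = 25; s_{16} = 12; s_{17} = 24; s_{18} = 22; s_{19} = 42; s_{20} = 19; s_{21} = 13; s_{22} = 14; s_{23} = 4; s_{24} = 45; s_{25} = 48; s_{26} = 18; s_{27} = 23; s_{28} = 32; s_{29} = 1; s_{30} = 16.
Since s_{30} = s_1 = 16, the sequence is periodic with period 29.
The value 6 first appears (with i ≥ 2) at s_{14}.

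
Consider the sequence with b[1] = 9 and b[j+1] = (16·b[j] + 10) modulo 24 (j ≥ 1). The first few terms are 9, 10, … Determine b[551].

10

Listing terms: b[1] = 9; b[2] = 10; b[3] = 2; b[4] = 18; b[5] = 10.
Since b[5] = b[2] = 10, the sequence is eventually periodic: after a pre-period of length 1 it cycles with period 3.
For j ≥ 2, b[j] depends only on (j - 2) mod 3. (551 - 2) mod 3 = 0, so b[551] = b[2] = 10.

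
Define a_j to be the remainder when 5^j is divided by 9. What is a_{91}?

5

Computing terms: a_1 = 5; a_2 = 7; a_3 = 8; a_4 = 4; a_5 = 2; a_6 = 1; a_7 = 5.
Since a_7 = a_1 = 5, the sequence is periodic with period 6.
(91 - 1) mod 6 = 0, so a_{91} = a_1 = 5.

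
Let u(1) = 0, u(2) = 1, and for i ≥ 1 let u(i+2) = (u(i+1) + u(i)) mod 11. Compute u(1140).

We have u(1) = 0; u(2) = 1; u(3) = 1; u(4) = 2; u(5) = 3; u(6) = 5; u(7) = 8; u(8) = 2; u(9) = 10; u(10) = 1; u(11) = 0; u(12) = 1.
The sequence repeats with period 10.
(1140 - 1) mod 10 = 9, so u(1140) = u(10) = 1.

1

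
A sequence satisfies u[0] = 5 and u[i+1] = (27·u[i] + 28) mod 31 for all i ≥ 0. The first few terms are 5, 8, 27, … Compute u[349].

Listing terms: u[0] = 5,  u[1] = 8,  u[2] = 27,  u[3] = 13,  u[4] = 7,  u[5] = 0,  u[6] = 28,  u[7] = 9,  u[8] = 23,  u[9] = 29,  u[10] = 5.
The sequence repeats with period 10.
(349 - 0) mod 10 = 9, so u[349] = u[9] = 29.

29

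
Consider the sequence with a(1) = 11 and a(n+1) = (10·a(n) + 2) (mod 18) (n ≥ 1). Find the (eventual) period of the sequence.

9

Computing terms: a(1) = 11; a(2) = 4; a(3) = 6; a(4) = 8; a(5) = 10; a(6) = 12; a(7) = 14; a(8) = 16; a(9) = 0; a(10) = 2; a(11) = 4.
Since a(11) = a(2) = 4, the sequence is eventually periodic: after a pre-period of length 1 it cycles with period 9.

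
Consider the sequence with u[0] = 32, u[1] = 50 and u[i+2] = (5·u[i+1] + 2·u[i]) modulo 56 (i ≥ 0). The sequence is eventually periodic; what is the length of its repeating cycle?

48

Listing terms: u[0] = 32,  u[1] = 50,  u[2] = 34,  u[3] = 46,  u[4] = 18,  u[5] = 14,  u[6] = 50,  u[7] = 54,  u[8] = 34,  u[9] = 54,  u[10] = 2,  u[11] = 6,  u[12] = 34,  u[13] = 14,  u[14] = 26,  u[15] = 46,  u[16] = 2,  u[17] = 46,  u[18] = 10,  u[19] = 30,  u[20] = 2,  u[21] = 14,  u[22] = 18,  u[23] = 6,  u[24] = 10,  u[25] = 6,  u[26] = 50,  u[27] = 38,  u[28] = 10,  u[29] = 14,  u[30] = 34,  u[31] = 30,  u[32] = 50,  u[33] = 30,  u[34] = 26,  u[35] = 22,  u[36] = 50,  u[37] = 14,  u[38] = 2,  u[39] = 38,  u[40] = 26,  u[41] = 38,  u[42] = 18,  u[43] = 54,  u[44] = 26,  u[45] = 14,  u[46] = 10,  u[47] = 22,  u[48] = 18,  u[49] = 22,  u[50] = 34,  u[51] = 46.
Since (u[50], u[51]) = (u[2], u[3]) = (34, 46) (two consecutive terms determine the rest), the sequence is eventually periodic: after a pre-period of length 2 it cycles with period 48.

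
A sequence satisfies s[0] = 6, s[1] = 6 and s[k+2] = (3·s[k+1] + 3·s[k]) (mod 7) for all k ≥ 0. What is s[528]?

We have s[0] = 6; s[1] = 6; s[2] = 1; s[3] = 0; s[4] = 3; s[5] = 2; s[6] = 1; s[7] = 2; s[8] = 2; s[9] = 5; s[10] = 0; s[11] = 1; s[12] = 3; s[13] = 5; s[14] = 3; s[15] = 3; s[16] = 4; s[17] = 0; s[18] = 5; s[19] = 1; s[20] = 4; s[21] = 1; s[22] = 1; s[23] = 6; s[24] = 0; s[25] = 4; s[26] = 5; s[27] = 6; s[28] = 5; s[29] = 5; s[30] = 2; s[31] = 0; s[32] = 6; s[33] = 4; s[34] = 2; s[35] = 4; s[36] = 4; s[37] = 3; s[38] = 0; s[39] = 2; s[40] = 6; s[41] = 3; s[42] = 6; s[43] = 6.
The sequence repeats with period 42.
So s[528] = s[0 + ((528-0) mod 42)] = s[24] = 0.

0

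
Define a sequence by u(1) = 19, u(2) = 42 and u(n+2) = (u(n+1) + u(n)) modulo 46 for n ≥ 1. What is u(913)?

19

We have u(1) = 19, u(2) = 42, u(3) = 15, u(4) = 11, u(5) = 26, u(6) = 37, u(7) = 17, u(8) = 8, u(9) = 25, u(10) = 33, u(11) = 12, u(12) = 45, u(13) = 11, u(14) = 10, u(15) = 21, u(16) = 31, u(17) = 6, u(18) = 37, u(19) = 43, u(20) = 34, u(21) = 31, u(22) = 19, u(23) = 4, u(24) = 23, u(25) = 27, u(26) = 4, u(27) = 31, u(28) = 35, u(29) = 20, u(30) = 9, u(31) = 29, u(32) = 38, u(33) = 21, u(34) = 13, u(35) = 34, u(36) = 1, u(37) = 35, u(38) = 36, u(39) = 25, u(40) = 15, u(41) = 40, u(42) = 9, u(43) = 3, u(44) = 12, u(45) = 15, u(46) = 27, u(47) = 42, u(48) = 23, u(49) = 19, u(50) = 42.
Since (u(49), u(50)) = (u(1), u(2)) = (19, 42) (two consecutive terms determine the rest), the sequence is periodic with period 48.
So u(913) = u(1 + ((913-1) mod 48)) = u(1) = 19.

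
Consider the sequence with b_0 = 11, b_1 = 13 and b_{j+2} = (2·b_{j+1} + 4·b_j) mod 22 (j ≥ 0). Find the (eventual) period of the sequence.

Computing terms: b_0 = 11; b_1 = 13; b_2 = 4; b_3 = 16; b_4 = 4; b_5 = 6; b_6 = 6; b_7 = 14; b_8 = 8; b_9 = 6; b_{10} = 0; b_{11} = 2; b_{12} = 4; b_{13} = 16.
Since (b_{12}, b_{13}) = (b_2, b_3) = (4, 16) (two consecutive terms determine the rest), the sequence is eventually periodic: after a pre-period of length 2 it cycles with period 10.

10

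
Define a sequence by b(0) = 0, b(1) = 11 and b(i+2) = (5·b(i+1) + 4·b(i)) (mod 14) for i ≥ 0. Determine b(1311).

Listing terms: b(0) = 0; b(1) = 11; b(2) = 13; b(3) = 11; b(4) = 9; b(5) = 5; b(6) = 5; b(7) = 3; b(8) = 7; b(9) = 5; b(10) = 11; b(11) = 5; b(12) = 13; b(13) = 1; b(14) = 1; b(15) = 9; b(16) = 7; b(17) = 1; b(18) = 5; b(19) = 1; b(20) = 11; b(21) = 3; b(22) = 3; b(23) = 13; b(24) = 7; b(25) = 3; b(26) = 1; b(27) = 3; b(28) = 5; b(29) = 9; b(30) = 9; b(31) = 11; b(32) = 7; b(33) = 9; b(34) = 3; b(35) = 9; b(36) = 1; b(37) = 13; b(38) = 13; b(39) = 5; b(40) = 7; b(41) = 13; b(42) = 9; b(43) = 13; b(44) = 3; b(45) = 11; b(46) = 11; b(47) = 1; b(48) = 7; b(49) = 11; b(50) = 13.
Since (b(49), b(50)) = (b(1), b(2)) = (11, 13) (two consecutive terms determine the rest), the sequence is eventually periodic: after a pre-period of length 1 it cycles with period 48.
For i ≥ 1, b(i) depends only on (i - 1) mod 48. (1311 - 1) mod 48 = 14, so b(1311) = b(15) = 9.

9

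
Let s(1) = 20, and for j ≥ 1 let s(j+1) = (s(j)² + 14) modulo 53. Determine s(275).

8

Listing terms: s(1) = 20,  s(2) = 43,  s(3) = 8,  s(4) = 25,  s(5) = 3,  s(6) = 23,  s(7) = 13,  s(8) = 24,  s(9) = 7,  s(10) = 10,  s(11) = 8.
Since s(11) = s(3) = 8, the sequence is eventually periodic: after a pre-period of length 2 it cycles with period 8.
For j ≥ 3, s(j) depends only on (j - 3) mod 8. (275 - 3) mod 8 = 0, so s(275) = s(3) = 8.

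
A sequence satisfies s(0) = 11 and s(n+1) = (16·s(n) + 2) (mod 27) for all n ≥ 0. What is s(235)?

Listing terms: s(0) = 11, s(1) = 16, s(2) = 15, s(3) = 26, s(4) = 13, s(5) = 21, s(6) = 14, s(7) = 10, s(8) = 0, s(9) = 2, s(10) = 7, s(11) = 6, s(12) = 17, s(13) = 4, s(14) = 12, s(15) = 5, s(16) = 1, s(17) = 18, s(18) = 20, s(19) = 25, s(20) = 24, s(21) = 8, s(22) = 22, s(23) = 3, s(24) = 23, s(25) = 19, s(26) = 9, s(27) = 11.
The sequence repeats with period 27.
(235 - 0) mod 27 = 19, so s(235) = s(19) = 25.

25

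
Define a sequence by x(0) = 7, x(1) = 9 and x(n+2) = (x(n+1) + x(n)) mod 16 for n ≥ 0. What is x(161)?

2

Computing terms: x(0) = 7,  x(1) = 9,  x(2) = 0,  x(3) = 9,  x(4) = 9,  x(5) = 2,  x(6) = 11,  x(7) = 13,  x(8) = 8,  x(9) = 5,  x(10) = 13,  x(11) = 2,  x(12) = 15,  x(13) = 1,  x(14) = 0,  x(15) = 1,  x(16) = 1,  x(17) = 2,  x(18) = 3,  x(19) = 5,  x(20) = 8,  x(21) = 13,  x(22) = 5,  x(23) = 2,  x(24) = 7,  x(25) = 9.
Since (x(24), x(25)) = (x(0), x(1)) = (7, 9) (two consecutive terms determine the rest), the sequence is periodic with period 24.
So x(161) = x(0 + ((161-0) mod 24)) = x(17) = 2.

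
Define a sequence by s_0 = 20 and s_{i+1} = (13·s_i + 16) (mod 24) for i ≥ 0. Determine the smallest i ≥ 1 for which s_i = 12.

Computing terms: s_0 = 20,  s_1 = 12,  s_2 = 4,  s_3 = 20.
The sequence repeats with period 3.
The value 12 first appears (with i ≥ 1) at s_1.

1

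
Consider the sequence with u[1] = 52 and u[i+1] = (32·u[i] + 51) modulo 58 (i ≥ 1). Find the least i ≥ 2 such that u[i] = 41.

23

We have u[1] = 52,  u[2] = 33,  u[3] = 5,  u[4] = 37,  u[5] = 17,  u[6] = 15,  u[7] = 9,  u[8] = 49,  u[9] = 53,  u[10] = 7,  u[11] = 43,  u[12] = 35,  u[13] = 11,  u[14] = 55,  u[15] = 13,  u[16] = 3,  u[17] = 31,  u[18] = 57,  u[19] = 19,  u[20] = 21,  u[21] = 27,  u[22] = 45,  u[23] = 41,  u[24] = 29,  u[25] = 51,  u[26] = 1,  u[27] = 25,  u[28] = 39,  u[29] = 23,  u[30] = 33.
Since u[30] = u[2] = 33, the sequence is eventually periodic: after a pre-period of length 1 it cycles with period 28.
The value 41 first appears (with i ≥ 2) at u[23].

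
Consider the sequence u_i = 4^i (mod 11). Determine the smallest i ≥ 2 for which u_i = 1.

5

Listing terms: u_1 = 4, u_2 = 5, u_3 = 9, u_4 = 3, u_5 = 1, u_6 = 4.
Since u_6 = u_1 = 4, the sequence is periodic with period 5.
The value 1 first appears (with i ≥ 2) at u_5.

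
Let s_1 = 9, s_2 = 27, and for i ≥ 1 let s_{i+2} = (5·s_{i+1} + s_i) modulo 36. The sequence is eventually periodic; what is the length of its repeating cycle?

6

We have s_1 = 9; s_2 = 27; s_3 = 0; s_4 = 27; s_5 = 27; s_6 = 18; s_7 = 9; s_8 = 27.
Since (s_7, s_8) = (s_1, s_2) = (9, 27) (two consecutive terms determine the rest), the sequence is periodic with period 6.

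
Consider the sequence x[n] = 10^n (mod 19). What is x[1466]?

Listing terms: x[1] = 10; x[2] = 5; x[3] = 12; x[4] = 6; x[5] = 3; x[6] = 11; x[7] = 15; x[8] = 17; x[9] = 18; x[10] = 9; x[11] = 14; x[12] = 7; x[13] = 13; x[14] = 16; x[15] = 8; x[16] = 4; x[17] = 2; x[18] = 1; x[19] = 10.
Since x[19] = x[1] = 10, the sequence is periodic with period 18.
So x[1466] = x[1 + ((1466-1) mod 18)] = x[8] = 17.

17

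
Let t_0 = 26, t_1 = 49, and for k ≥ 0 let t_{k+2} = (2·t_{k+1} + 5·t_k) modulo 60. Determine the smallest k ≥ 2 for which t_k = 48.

2

Listing terms: t_0 = 26, t_1 = 49, t_2 = 48, t_3 = 41, t_4 = 22, t_5 = 9, t_6 = 8, t_7 = 1, t_8 = 42, t_9 = 29, t_{10} = 28, t_{11} = 21, t_{12} = 2, t_{13} = 49, t_{14} = 48.
Since (t_{13}, t_{14}) = (t_1, t_2) = (49, 48) (two consecutive terms determine the rest), the sequence is eventually periodic: after a pre-period of length 1 it cycles with period 12.
The value 48 first appears (with k ≥ 2) at t_2.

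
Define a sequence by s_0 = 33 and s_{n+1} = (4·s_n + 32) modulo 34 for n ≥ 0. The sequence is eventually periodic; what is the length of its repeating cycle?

4

s_0 = 33,  s_1 = 28,  s_2 = 8,  s_3 = 30,  s_4 = 16,  s_5 = 28.
Since s_5 = s_1 = 28, the sequence is eventually periodic: after a pre-period of length 1 it cycles with period 4.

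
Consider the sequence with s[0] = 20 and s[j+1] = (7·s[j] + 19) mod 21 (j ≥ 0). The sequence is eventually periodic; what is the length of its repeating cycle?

3

Computing terms: s[0] = 20; s[1] = 12; s[2] = 19; s[3] = 5; s[4] = 12.
Since s[4] = s[1] = 12, the sequence is eventually periodic: after a pre-period of length 1 it cycles with period 3.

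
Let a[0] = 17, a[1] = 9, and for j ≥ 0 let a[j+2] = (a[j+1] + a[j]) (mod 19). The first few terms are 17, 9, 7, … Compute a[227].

a[0] = 17, a[1] = 9, a[2] = 7, a[3] = 16, a[4] = 4, a[5] = 1, a[6] = 5, a[7] = 6, a[8] = 11, a[9] = 17, a[10] = 9.
Since (a[9], a[10]) = (a[0], a[1]) = (17, 9) (two consecutive terms determine the rest), the sequence is periodic with period 9.
(227 - 0) mod 9 = 2, so a[227] = a[2] = 7.

7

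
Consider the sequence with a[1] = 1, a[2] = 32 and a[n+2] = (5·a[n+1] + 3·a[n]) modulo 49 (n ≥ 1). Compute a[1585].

36

We have a[1] = 1,  a[2] = 32,  a[3] = 16,  a[4] = 29,  a[5] = 46,  a[6] = 23,  a[7] = 8,  a[8] = 11,  a[9] = 30,  a[10] = 36,  a[11] = 25,  a[12] = 37,  a[13] = 15,  a[14] = 39,  a[15] = 44,  a[16] = 43,  a[17] = 4,  a[18] = 2,  a[19] = 22,  a[20] = 18,  a[21] = 9,  a[22] = 1,  a[23] = 32.
The sequence repeats with period 21.
So a[1585] = a[1 + ((1585-1) mod 21)] = a[10] = 36.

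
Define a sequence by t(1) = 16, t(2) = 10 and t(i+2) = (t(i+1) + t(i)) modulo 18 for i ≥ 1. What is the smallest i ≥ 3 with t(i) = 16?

7

We have t(1) = 16, t(2) = 10, t(3) = 8, t(4) = 0, t(5) = 8, t(6) = 8, t(7) = 16, t(8) = 6, t(9) = 4, t(10) = 10, t(11) = 14, t(12) = 6, t(13) = 2, t(14) = 8, t(15) = 10, t(16) = 0, t(17) = 10, t(18) = 10, t(19) = 2, t(20) = 12, t(21) = 14, t(22) = 8, t(23) = 4, t(24) = 12, t(25) = 16, t(26) = 10.
The sequence repeats with period 24.
The value 16 first appears (with i ≥ 3) at t(7).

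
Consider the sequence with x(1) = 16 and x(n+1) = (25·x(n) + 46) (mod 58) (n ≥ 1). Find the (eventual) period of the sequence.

Computing terms: x(1) = 16, x(2) = 40, x(3) = 2, x(4) = 38, x(5) = 10, x(6) = 6, x(7) = 22, x(8) = 16.
The sequence repeats with period 7.

7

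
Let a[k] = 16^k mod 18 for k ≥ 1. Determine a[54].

10

Listing terms: a[1] = 16; a[2] = 4; a[3] = 10; a[4] = 16.
The sequence repeats with period 3.
So a[54] = a[1 + ((54-1) mod 3)] = a[3] = 10.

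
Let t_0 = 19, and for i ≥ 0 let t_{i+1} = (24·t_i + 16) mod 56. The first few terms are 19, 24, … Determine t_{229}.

24

t_0 = 19; t_1 = 24; t_2 = 32; t_3 = 0; t_4 = 16; t_5 = 8; t_6 = 40; t_7 = 24.
Since t_7 = t_1 = 24, the sequence is eventually periodic: after a pre-period of length 1 it cycles with period 6.
For i ≥ 1, t_i depends only on (i - 1) mod 6. (229 - 1) mod 6 = 0, so t_{229} = t_1 = 24.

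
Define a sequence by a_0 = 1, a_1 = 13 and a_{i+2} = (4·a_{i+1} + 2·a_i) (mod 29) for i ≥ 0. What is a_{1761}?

12

Listing terms: a_0 = 1, a_1 = 13, a_2 = 25, a_3 = 10, a_4 = 3, a_5 = 3, a_6 = 18, a_7 = 20, a_8 = 0, a_9 = 11, a_{10} = 15, a_{11} = 24, a_{12} = 10, a_{13} = 1, a_{14} = 24, a_{15} = 11, a_{16} = 5, a_{17} = 13, a_{18} = 4, a_{19} = 13, a_{20} = 2, a_{21} = 5, a_{22} = 24, a_{23} = 19, a_{24} = 8, a_{25} = 12, a_{26} = 6, a_{27} = 19, a_{28} = 1, a_{29} = 13.
Since (a_{28}, a_{29}) = (a_0, a_1) = (1, 13) (two consecutive terms determine the rest), the sequence is periodic with period 28.
(1761 - 0) mod 28 = 25, so a_{1761} = a_{25} = 12.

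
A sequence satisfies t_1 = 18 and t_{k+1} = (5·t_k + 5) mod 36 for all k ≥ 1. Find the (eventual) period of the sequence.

12

Computing terms: t_1 = 18; t_2 = 23; t_3 = 12; t_4 = 29; t_5 = 6; t_6 = 35; t_7 = 0; t_8 = 5; t_9 = 30; t_{10} = 11; t_{11} = 24; t_{12} = 17; t_{13} = 18.
Since t_{13} = t_1 = 18, the sequence is periodic with period 12.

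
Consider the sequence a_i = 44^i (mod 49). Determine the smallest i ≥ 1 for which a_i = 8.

Listing terms: a_0 = 1,  a_1 = 44,  a_2 = 25,  a_3 = 22,  a_4 = 37,  a_5 = 11,  a_6 = 43,  a_7 = 30,  a_8 = 46,  a_9 = 15,  a_{10} = 23,  a_{11} = 32,  a_{12} = 36,  a_{13} = 16,  a_{14} = 18,  a_{15} = 8,  a_{16} = 9,  a_{17} = 4,  a_{18} = 29,  a_{19} = 2,  a_{20} = 39,  a_{21} = 1.
The sequence repeats with period 21.
The value 8 first appears (with i ≥ 1) at a_{15}.

15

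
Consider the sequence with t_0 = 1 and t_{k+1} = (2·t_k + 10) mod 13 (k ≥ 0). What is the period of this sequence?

12

t_0 = 1,  t_1 = 12,  t_2 = 8,  t_3 = 0,  t_4 = 10,  t_5 = 4,  t_6 = 5,  t_7 = 7,  t_8 = 11,  t_9 = 6,  t_{10} = 9,  t_{11} = 2,  t_{12} = 1.
Since t_{12} = t_0 = 1, the sequence is periodic with period 12.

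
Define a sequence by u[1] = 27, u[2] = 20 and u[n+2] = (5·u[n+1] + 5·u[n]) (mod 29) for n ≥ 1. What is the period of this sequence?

Listing terms: u[1] = 27; u[2] = 20; u[3] = 3; u[4] = 28; u[5] = 10; u[6] = 16; u[7] = 14; u[8] = 5; u[9] = 8; u[10] = 7; u[11] = 17; u[12] = 4; u[13] = 18; u[14] = 23; u[15] = 2; u[16] = 9; u[17] = 26; u[18] = 1; u[19] = 19; u[20] = 13; u[21] = 15; u[22] = 24; u[23] = 21; u[24] = 22; u[25] = 12; u[26] = 25; u[27] = 11; u[28] = 6; u[29] = 27; u[30] = 20.
The sequence repeats with period 28.

28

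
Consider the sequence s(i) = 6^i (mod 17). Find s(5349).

Listing terms: s(1) = 6,  s(2) = 2,  s(3) = 12,  s(4) = 4,  s(5) = 7,  s(6) = 8,  s(7) = 14,  s(8) = 16,  s(9) = 11,  s(10) = 15,  s(11) = 5,  s(12) = 13,  s(13) = 10,  s(14) = 9,  s(15) = 3,  s(16) = 1,  s(17) = 6.
Since s(17) = s(1) = 6, the sequence is periodic with period 16.
So s(5349) = s(1 + ((5349-1) mod 16)) = s(5) = 7.

7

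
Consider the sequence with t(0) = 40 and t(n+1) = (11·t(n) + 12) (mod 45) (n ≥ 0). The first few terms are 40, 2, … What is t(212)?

Listing terms: t(0) = 40, t(1) = 2, t(2) = 34, t(3) = 26, t(4) = 28, t(5) = 5, t(6) = 22, t(7) = 29, t(8) = 16, t(9) = 8, t(10) = 10, t(11) = 32, t(12) = 4, t(13) = 11, t(14) = 43, t(15) = 35, t(16) = 37, t(17) = 14, t(18) = 31, t(19) = 38, t(20) = 25, t(21) = 17, t(22) = 19, t(23) = 41, t(24) = 13, t(25) = 20, t(26) = 7, t(27) = 44, t(28) = 1, t(29) = 23, t(30) = 40.
Since t(30) = t(0) = 40, the sequence is periodic with period 30.
So t(212) = t(0 + ((212-0) mod 30)) = t(2) = 34.

34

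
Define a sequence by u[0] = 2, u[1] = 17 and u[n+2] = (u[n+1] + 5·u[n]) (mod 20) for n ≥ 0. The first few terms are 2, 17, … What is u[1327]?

Listing terms: u[0] = 2, u[1] = 17, u[2] = 7, u[3] = 12, u[4] = 7, u[5] = 7, u[6] = 2, u[7] = 17.
The sequence repeats with period 6.
(1327 - 0) mod 6 = 1, so u[1327] = u[1] = 17.

17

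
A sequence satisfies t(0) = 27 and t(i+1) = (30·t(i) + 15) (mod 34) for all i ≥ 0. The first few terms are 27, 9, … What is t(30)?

Computing terms: t(0) = 27, t(1) = 9, t(2) = 13, t(3) = 31, t(4) = 27.
Since t(4) = t(0) = 27, the sequence is periodic with period 4.
So t(30) = t(0 + ((30-0) mod 4)) = t(2) = 13.

13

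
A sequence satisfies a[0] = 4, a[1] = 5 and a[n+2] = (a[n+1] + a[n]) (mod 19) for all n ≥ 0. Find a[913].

12

Listing terms: a[0] = 4,  a[1] = 5,  a[2] = 9,  a[3] = 14,  a[4] = 4,  a[5] = 18,  a[6] = 3,  a[7] = 2,  a[8] = 5,  a[9] = 7,  a[10] = 12,  a[11] = 0,  a[12] = 12,  a[13] = 12,  a[14] = 5,  a[15] = 17,  a[16] = 3,  a[17] = 1,  a[18] = 4,  a[19] = 5.
Since (a[18], a[19]) = (a[0], a[1]) = (4, 5) (two consecutive terms determine the rest), the sequence is periodic with period 18.
(913 - 0) mod 18 = 13, so a[913] = a[13] = 12.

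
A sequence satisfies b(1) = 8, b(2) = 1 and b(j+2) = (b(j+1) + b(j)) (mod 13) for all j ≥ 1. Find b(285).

We have b(1) = 8; b(2) = 1; b(3) = 9; b(4) = 10; b(5) = 6; b(6) = 3; b(7) = 9; b(8) = 12; b(9) = 8; b(10) = 7; b(11) = 2; b(12) = 9; b(13) = 11; b(14) = 7; b(15) = 5; b(16) = 12; b(17) = 4; b(18) = 3; b(19) = 7; b(20) = 10; b(21) = 4; b(22) = 1; b(23) = 5; b(24) = 6; b(25) = 11; b(26) = 4; b(27) = 2; b(28) = 6; b(29) = 8; b(30) = 1.
Since (b(29), b(30)) = (b(1), b(2)) = (8, 1) (two consecutive terms determine the rest), the sequence is periodic with period 28.
(285 - 1) mod 28 = 4, so b(285) = b(5) = 6.

6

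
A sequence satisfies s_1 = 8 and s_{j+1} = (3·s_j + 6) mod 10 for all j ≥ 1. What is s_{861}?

Computing terms: s_1 = 8,  s_2 = 0,  s_3 = 6,  s_4 = 4,  s_5 = 8.
Since s_5 = s_1 = 8, the sequence is periodic with period 4.
So s_{861} = s_{1 + ((861-1) mod 4)} = s_1 = 8.

8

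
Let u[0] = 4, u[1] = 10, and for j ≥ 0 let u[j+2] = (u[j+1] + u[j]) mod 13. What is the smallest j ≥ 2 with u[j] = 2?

8

u[0] = 4; u[1] = 10; u[2] = 1; u[3] = 11; u[4] = 12; u[5] = 10; u[6] = 9; u[7] = 6; u[8] = 2; u[9] = 8; u[10] = 10; u[11] = 5; u[12] = 2; u[13] = 7; u[14] = 9; u[15] = 3; u[16] = 12; u[17] = 2; u[18] = 1; u[19] = 3; u[20] = 4; u[21] = 7; u[22] = 11; u[23] = 5; u[24] = 3; u[25] = 8; u[26] = 11; u[27] = 6; u[28] = 4; u[29] = 10.
Since (u[28], u[29]) = (u[0], u[1]) = (4, 10) (two consecutive terms determine the rest), the sequence is periodic with period 28.
The value 2 first appears (with j ≥ 2) at u[8].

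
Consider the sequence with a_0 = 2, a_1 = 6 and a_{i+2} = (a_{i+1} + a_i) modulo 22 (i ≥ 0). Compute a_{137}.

6

a_0 = 2, a_1 = 6, a_2 = 8, a_3 = 14, a_4 = 0, a_5 = 14, a_6 = 14, a_7 = 6, a_8 = 20, a_9 = 4, a_{10} = 2, a_{11} = 6.
The sequence repeats with period 10.
So a_{137} = a_{0 + ((137-0) mod 10)} = a_7 = 6.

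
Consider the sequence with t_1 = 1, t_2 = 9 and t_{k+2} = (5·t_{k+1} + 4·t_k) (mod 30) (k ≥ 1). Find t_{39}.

29

We have t_1 = 1, t_2 = 9, t_3 = 19, t_4 = 11, t_5 = 11, t_6 = 9, t_7 = 29, t_8 = 1, t_9 = 1, t_{10} = 9.
The sequence repeats with period 8.
(39 - 1) mod 8 = 6, so t_{39} = t_7 = 29.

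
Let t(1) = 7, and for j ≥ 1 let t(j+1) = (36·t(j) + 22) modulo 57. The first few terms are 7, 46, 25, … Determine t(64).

Listing terms: t(1) = 7, t(2) = 46, t(3) = 25, t(4) = 10, t(5) = 40, t(6) = 37, t(7) = 43, t(8) = 31, t(9) = 55, t(10) = 7.
The sequence repeats with period 9.
So t(64) = t(1 + ((64-1) mod 9)) = t(1) = 7.

7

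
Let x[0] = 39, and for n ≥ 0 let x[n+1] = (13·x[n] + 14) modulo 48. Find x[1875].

21

We have x[0] = 39, x[1] = 41, x[2] = 19, x[3] = 21, x[4] = 47, x[5] = 1, x[6] = 27, x[7] = 29, x[8] = 7, x[9] = 9, x[10] = 35, x[11] = 37, x[12] = 15, x[13] = 17, x[14] = 43, x[15] = 45, x[16] = 23, x[17] = 25, x[18] = 3, x[19] = 5, x[20] = 31, x[21] = 33, x[22] = 11, x[23] = 13, x[24] = 39.
Since x[24] = x[0] = 39, the sequence is periodic with period 24.
(1875 - 0) mod 24 = 3, so x[1875] = x[3] = 21.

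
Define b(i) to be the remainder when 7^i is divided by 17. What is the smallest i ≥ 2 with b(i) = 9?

b(1) = 7,  b(2) = 15,  b(3) = 3,  b(4) = 4,  b(5) = 11,  b(6) = 9,  b(7) = 12,  b(8) = 16,  b(9) = 10,  b(10) = 2,  b(11) = 14,  b(12) = 13,  b(13) = 6,  b(14) = 8,  b(15) = 5,  b(16) = 1,  b(17) = 7.
The sequence repeats with period 16.
The value 9 first appears (with i ≥ 2) at b(6).

6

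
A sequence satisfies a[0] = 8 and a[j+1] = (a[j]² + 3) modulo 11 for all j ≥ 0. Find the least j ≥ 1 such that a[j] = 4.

a[0] = 8,  a[1] = 1,  a[2] = 4,  a[3] = 8.
Since a[3] = a[0] = 8, the sequence is periodic with period 3.
The value 4 first appears (with j ≥ 1) at a[2].

2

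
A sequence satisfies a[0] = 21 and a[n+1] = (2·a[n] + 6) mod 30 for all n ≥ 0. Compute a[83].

a[0] = 21; a[1] = 18; a[2] = 12; a[3] = 0; a[4] = 6; a[5] = 18.
Since a[5] = a[1] = 18, the sequence is eventually periodic: after a pre-period of length 1 it cycles with period 4.
For n ≥ 1, a[n] depends only on (n - 1) mod 4. (83 - 1) mod 4 = 2, so a[83] = a[3] = 0.

0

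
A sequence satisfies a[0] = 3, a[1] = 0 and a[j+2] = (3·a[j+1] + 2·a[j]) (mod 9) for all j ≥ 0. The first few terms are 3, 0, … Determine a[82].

6

Computing terms: a[0] = 3; a[1] = 0; a[2] = 6; a[3] = 0; a[4] = 3; a[5] = 0.
Since (a[4], a[5]) = (a[0], a[1]) = (3, 0) (two consecutive terms determine the rest), the sequence is periodic with period 4.
So a[82] = a[0 + ((82-0) mod 4)] = a[2] = 6.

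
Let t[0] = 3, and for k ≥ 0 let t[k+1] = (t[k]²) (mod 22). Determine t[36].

3

Listing terms: t[0] = 3; t[1] = 9; t[2] = 15; t[3] = 5; t[4] = 3.
The sequence repeats with period 4.
(36 - 0) mod 4 = 0, so t[36] = t[0] = 3.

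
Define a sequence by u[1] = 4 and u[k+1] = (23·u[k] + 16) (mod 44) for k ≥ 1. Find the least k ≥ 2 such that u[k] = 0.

We have u[1] = 4; u[2] = 20; u[3] = 36; u[4] = 8; u[5] = 24; u[6] = 40; u[7] = 12; u[8] = 28; u[9] = 0; u[10] = 16; u[11] = 32; u[12] = 4.
Since u[12] = u[1] = 4, the sequence is periodic with period 11.
The value 0 first appears (with k ≥ 2) at u[9].

9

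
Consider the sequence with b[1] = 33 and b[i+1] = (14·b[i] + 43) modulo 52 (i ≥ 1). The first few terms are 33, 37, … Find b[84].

We have b[1] = 33; b[2] = 37; b[3] = 41; b[4] = 45; b[5] = 49; b[6] = 1; b[7] = 5; b[8] = 9; b[9] = 13; b[10] = 17; b[11] = 21; b[12] = 25; b[13] = 29; b[14] = 33.
Since b[14] = b[1] = 33, the sequence is periodic with period 13.
So b[84] = b[1 + ((84-1) mod 13)] = b[6] = 1.

1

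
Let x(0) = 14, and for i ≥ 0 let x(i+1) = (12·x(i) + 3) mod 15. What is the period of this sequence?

Computing terms: x(0) = 14; x(1) = 6; x(2) = 0; x(3) = 3; x(4) = 9; x(5) = 6.
Since x(5) = x(1) = 6, the sequence is eventually periodic: after a pre-period of length 1 it cycles with period 4.

4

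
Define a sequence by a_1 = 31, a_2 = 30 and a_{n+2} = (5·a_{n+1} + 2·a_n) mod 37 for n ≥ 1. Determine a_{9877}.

Computing terms: a_1 = 31,  a_2 = 30,  a_3 = 27,  a_4 = 10,  a_5 = 30,  a_6 = 22,  a_7 = 22,  a_8 = 6,  a_9 = 0,  a_{10} = 12,  a_{11} = 23,  a_{12} = 28,  a_{13} = 1,  a_{14} = 24,  a_{15} = 11,  a_{16} = 29,  a_{17} = 19,  a_{18} = 5,  a_{19} = 26,  a_{20} = 29,  a_{21} = 12,  a_{22} = 7,  a_{23} = 22,  a_{24} = 13,  a_{25} = 35,  a_{26} = 16,  a_{27} = 2,  a_{28} = 5,  a_{29} = 29,  a_{30} = 7,  a_{31} = 19,  a_{32} = 35,  a_{33} = 28,  a_{34} = 25,  a_{35} = 33,  a_{36} = 30,  a_{37} = 31,  a_{38} = 30.
The sequence repeats with period 36.
So a_{9877} = a_{1 + ((9877-1) mod 36)} = a_{13} = 1.

1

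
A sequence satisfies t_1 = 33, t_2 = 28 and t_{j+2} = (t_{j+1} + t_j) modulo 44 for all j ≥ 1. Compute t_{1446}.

19

Computing terms: t_1 = 33,  t_2 = 28,  t_3 = 17,  t_4 = 1,  t_5 = 18,  t_6 = 19,  t_7 = 37,  t_8 = 12,  t_9 = 5,  t_{10} = 17,  t_{11} = 22,  t_{12} = 39,  t_{13} = 17,  t_{14} = 12,  t_{15} = 29,  t_{16} = 41,  t_{17} = 26,  t_{18} = 23,  t_{19} = 5,  t_{20} = 28,  t_{21} = 33,  t_{22} = 17,  t_{23} = 6,  t_{24} = 23,  t_{25} = 29,  t_{26} = 8,  t_{27} = 37,  t_{28} = 1,  t_{29} = 38,  t_{30} = 39,  t_{31} = 33,  t_{32} = 28.
Since (t_{31}, t_{32}) = (t_1, t_2) = (33, 28) (two consecutive terms determine the rest), the sequence is periodic with period 30.
So t_{1446} = t_{1 + ((1446-1) mod 30)} = t_6 = 19.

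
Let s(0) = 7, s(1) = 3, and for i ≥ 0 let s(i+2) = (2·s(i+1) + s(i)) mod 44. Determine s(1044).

15

s(0) = 7,  s(1) = 3,  s(2) = 13,  s(3) = 29,  s(4) = 27,  s(5) = 39,  s(6) = 17,  s(7) = 29,  s(8) = 31,  s(9) = 3,  s(10) = 37,  s(11) = 33,  s(12) = 15,  s(13) = 19,  s(14) = 9,  s(15) = 37,  s(16) = 39,  s(17) = 27,  s(18) = 5,  s(19) = 37,  s(20) = 35,  s(21) = 19,  s(22) = 29,  s(23) = 33,  s(24) = 7,  s(25) = 3.
Since (s(24), s(25)) = (s(0), s(1)) = (7, 3) (two consecutive terms determine the rest), the sequence is periodic with period 24.
(1044 - 0) mod 24 = 12, so s(1044) = s(12) = 15.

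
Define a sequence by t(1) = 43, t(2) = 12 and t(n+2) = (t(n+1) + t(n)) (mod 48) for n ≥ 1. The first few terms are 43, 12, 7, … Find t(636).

We have t(1) = 43,  t(2) = 12,  t(3) = 7,  t(4) = 19,  t(5) = 26,  t(6) = 45,  t(7) = 23,  t(8) = 20,  t(9) = 43,  t(10) = 15,  t(11) = 10,  t(12) = 25,  t(13) = 35,  t(14) = 12,  t(15) = 47,  t(16) = 11,  t(17) = 10,  t(18) = 21,  t(19) = 31,  t(20) = 4,  t(21) = 35,  t(22) = 39,  t(23) = 26,  t(24) = 17,  t(25) = 43,  t(26) = 12.
The sequence repeats with period 24.
So t(636) = t(1 + ((636-1) mod 24)) = t(12) = 25.

25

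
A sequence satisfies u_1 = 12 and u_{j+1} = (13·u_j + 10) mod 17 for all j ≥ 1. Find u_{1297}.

Computing terms: u_1 = 12; u_2 = 13; u_3 = 9; u_4 = 8; u_5 = 12.
The sequence repeats with period 4.
(1297 - 1) mod 4 = 0, so u_{1297} = u_1 = 12.

12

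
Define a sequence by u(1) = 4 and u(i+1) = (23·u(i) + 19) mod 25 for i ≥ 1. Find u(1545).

19

We have u(1) = 4,  u(2) = 11,  u(3) = 22,  u(4) = 0,  u(5) = 19,  u(6) = 6,  u(7) = 7,  u(8) = 5,  u(9) = 9,  u(10) = 1,  u(11) = 17,  u(12) = 10,  u(13) = 24,  u(14) = 21,  u(15) = 2,  u(16) = 15,  u(17) = 14,  u(18) = 16,  u(19) = 12,  u(20) = 20,  u(21) = 4.
Since u(21) = u(1) = 4, the sequence is periodic with period 20.
So u(1545) = u(1 + ((1545-1) mod 20)) = u(5) = 19.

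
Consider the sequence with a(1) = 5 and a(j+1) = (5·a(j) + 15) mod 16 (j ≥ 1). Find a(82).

a(1) = 5; a(2) = 8; a(3) = 7; a(4) = 2; a(5) = 9; a(6) = 12; a(7) = 11; a(8) = 6; a(9) = 13; a(10) = 0; a(11) = 15; a(12) = 10; a(13) = 1; a(14) = 4; a(15) = 3; a(16) = 14; a(17) = 5.
The sequence repeats with period 16.
(82 - 1) mod 16 = 1, so a(82) = a(2) = 8.

8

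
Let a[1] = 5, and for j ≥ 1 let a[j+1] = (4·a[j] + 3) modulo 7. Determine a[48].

Computing terms: a[1] = 5, a[2] = 2, a[3] = 4, a[4] = 5.
The sequence repeats with period 3.
(48 - 1) mod 3 = 2, so a[48] = a[3] = 4.

4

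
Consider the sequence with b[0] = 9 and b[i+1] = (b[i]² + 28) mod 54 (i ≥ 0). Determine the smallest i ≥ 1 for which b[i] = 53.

We have b[0] = 9; b[1] = 1; b[2] = 29; b[3] = 5; b[4] = 53; b[5] = 29.
Since b[5] = b[2] = 29, the sequence is eventually periodic: after a pre-period of length 2 it cycles with period 3.
The value 53 first appears (with i ≥ 1) at b[4].

4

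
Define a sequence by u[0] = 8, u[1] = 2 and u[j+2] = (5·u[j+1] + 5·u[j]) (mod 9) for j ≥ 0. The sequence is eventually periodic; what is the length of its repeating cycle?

3

Listing terms: u[0] = 8, u[1] = 2, u[2] = 5, u[3] = 8, u[4] = 2.
The sequence repeats with period 3.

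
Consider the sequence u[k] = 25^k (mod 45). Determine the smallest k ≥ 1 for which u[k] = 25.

1

Computing terms: u[0] = 1,  u[1] = 25,  u[2] = 40,  u[3] = 10,  u[4] = 25.
Since u[4] = u[1] = 25, the sequence is eventually periodic: after a pre-period of length 1 it cycles with period 3.
The value 25 first appears (with k ≥ 1) at u[1].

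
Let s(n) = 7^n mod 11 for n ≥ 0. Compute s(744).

s(0) = 1; s(1) = 7; s(2) = 5; s(3) = 2; s(4) = 3; s(5) = 10; s(6) = 4; s(7) = 6; s(8) = 9; s(9) = 8; s(10) = 1.
The sequence repeats with period 10.
(744 - 0) mod 10 = 4, so s(744) = s(4) = 3.

3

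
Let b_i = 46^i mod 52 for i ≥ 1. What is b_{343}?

32

Listing terms: b_1 = 46; b_2 = 36; b_3 = 44; b_4 = 48; b_5 = 24; b_6 = 12; b_7 = 32; b_8 = 16; b_9 = 8; b_{10} = 4; b_{11} = 28; b_{12} = 40; b_{13} = 20; b_{14} = 36.
Since b_{14} = b_2 = 36, the sequence is eventually periodic: after a pre-period of length 1 it cycles with period 12.
For i ≥ 2, b_i depends only on (i - 2) mod 12. (343 - 2) mod 12 = 5, so b_{343} = b_7 = 32.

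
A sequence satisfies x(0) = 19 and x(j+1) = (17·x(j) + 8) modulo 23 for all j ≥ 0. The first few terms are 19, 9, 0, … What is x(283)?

5

Computing terms: x(0) = 19, x(1) = 9, x(2) = 0, x(3) = 8, x(4) = 6, x(5) = 18, x(6) = 15, x(7) = 10, x(8) = 17, x(9) = 21, x(10) = 20, x(11) = 3, x(12) = 13, x(13) = 22, x(14) = 14, x(15) = 16, x(16) = 4, x(17) = 7, x(18) = 12, x(19) = 5, x(20) = 1, x(21) = 2, x(22) = 19.
Since x(22) = x(0) = 19, the sequence is periodic with period 22.
So x(283) = x(0 + ((283-0) mod 22)) = x(19) = 5.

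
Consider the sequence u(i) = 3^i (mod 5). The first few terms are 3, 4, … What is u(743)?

Listing terms: u(1) = 3, u(2) = 4, u(3) = 2, u(4) = 1, u(5) = 3.
Since u(5) = u(1) = 3, the sequence is periodic with period 4.
So u(743) = u(1 + ((743-1) mod 4)) = u(3) = 2.

2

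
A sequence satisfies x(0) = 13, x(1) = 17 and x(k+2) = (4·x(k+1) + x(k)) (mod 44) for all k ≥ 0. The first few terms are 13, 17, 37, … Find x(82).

Computing terms: x(0) = 13; x(1) = 17; x(2) = 37; x(3) = 33; x(4) = 37; x(5) = 5; x(6) = 13; x(7) = 13; x(8) = 21; x(9) = 9; x(10) = 13; x(11) = 17.
Since (x(10), x(11)) = (x(0), x(1)) = (13, 17) (two consecutive terms determine the rest), the sequence is periodic with period 10.
So x(82) = x(0 + ((82-0) mod 10)) = x(2) = 37.

37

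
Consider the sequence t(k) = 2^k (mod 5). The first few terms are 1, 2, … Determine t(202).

4

t(0) = 1,  t(1) = 2,  t(2) = 4,  t(3) = 3,  t(4) = 1.
Since t(4) = t(0) = 1, the sequence is periodic with period 4.
(202 - 0) mod 4 = 2, so t(202) = t(2) = 4.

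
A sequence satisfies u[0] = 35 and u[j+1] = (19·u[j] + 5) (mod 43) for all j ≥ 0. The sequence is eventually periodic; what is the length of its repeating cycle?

42

Computing terms: u[0] = 35,  u[1] = 25,  u[2] = 7,  u[3] = 9,  u[4] = 4,  u[5] = 38,  u[6] = 39,  u[7] = 15,  u[8] = 32,  u[9] = 11,  u[10] = 42,  u[11] = 29,  u[12] = 40,  u[13] = 34,  u[14] = 6,  u[15] = 33,  u[16] = 30,  u[17] = 16,  u[18] = 8,  u[19] = 28,  u[20] = 21,  u[21] = 17,  u[22] = 27,  u[23] = 2,  u[24] = 0,  u[25] = 5,  u[26] = 14,  u[27] = 13,  u[28] = 37,  u[29] = 20,  u[30] = 41,  u[31] = 10,  u[32] = 23,  u[33] = 12,  u[34] = 18,  u[35] = 3,  u[36] = 19,  u[37] = 22,  u[38] = 36,  u[39] = 1,  u[40] = 24,  u[41] = 31,  u[42] = 35.
The sequence repeats with period 42.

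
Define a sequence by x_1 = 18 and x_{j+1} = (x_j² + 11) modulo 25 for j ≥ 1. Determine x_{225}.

11

x_1 = 18, x_2 = 10, x_3 = 11, x_4 = 7, x_5 = 10.
Since x_5 = x_2 = 10, the sequence is eventually periodic: after a pre-period of length 1 it cycles with period 3.
For j ≥ 2, x_j depends only on (j - 2) mod 3. (225 - 2) mod 3 = 1, so x_{225} = x_3 = 11.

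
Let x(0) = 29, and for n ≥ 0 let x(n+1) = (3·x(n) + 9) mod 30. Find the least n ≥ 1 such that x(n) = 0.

We have x(0) = 29, x(1) = 6, x(2) = 27, x(3) = 0, x(4) = 9, x(5) = 6.
Since x(5) = x(1) = 6, the sequence is eventually periodic: after a pre-period of length 1 it cycles with period 4.
The value 0 first appears (with n ≥ 1) at x(3).

3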